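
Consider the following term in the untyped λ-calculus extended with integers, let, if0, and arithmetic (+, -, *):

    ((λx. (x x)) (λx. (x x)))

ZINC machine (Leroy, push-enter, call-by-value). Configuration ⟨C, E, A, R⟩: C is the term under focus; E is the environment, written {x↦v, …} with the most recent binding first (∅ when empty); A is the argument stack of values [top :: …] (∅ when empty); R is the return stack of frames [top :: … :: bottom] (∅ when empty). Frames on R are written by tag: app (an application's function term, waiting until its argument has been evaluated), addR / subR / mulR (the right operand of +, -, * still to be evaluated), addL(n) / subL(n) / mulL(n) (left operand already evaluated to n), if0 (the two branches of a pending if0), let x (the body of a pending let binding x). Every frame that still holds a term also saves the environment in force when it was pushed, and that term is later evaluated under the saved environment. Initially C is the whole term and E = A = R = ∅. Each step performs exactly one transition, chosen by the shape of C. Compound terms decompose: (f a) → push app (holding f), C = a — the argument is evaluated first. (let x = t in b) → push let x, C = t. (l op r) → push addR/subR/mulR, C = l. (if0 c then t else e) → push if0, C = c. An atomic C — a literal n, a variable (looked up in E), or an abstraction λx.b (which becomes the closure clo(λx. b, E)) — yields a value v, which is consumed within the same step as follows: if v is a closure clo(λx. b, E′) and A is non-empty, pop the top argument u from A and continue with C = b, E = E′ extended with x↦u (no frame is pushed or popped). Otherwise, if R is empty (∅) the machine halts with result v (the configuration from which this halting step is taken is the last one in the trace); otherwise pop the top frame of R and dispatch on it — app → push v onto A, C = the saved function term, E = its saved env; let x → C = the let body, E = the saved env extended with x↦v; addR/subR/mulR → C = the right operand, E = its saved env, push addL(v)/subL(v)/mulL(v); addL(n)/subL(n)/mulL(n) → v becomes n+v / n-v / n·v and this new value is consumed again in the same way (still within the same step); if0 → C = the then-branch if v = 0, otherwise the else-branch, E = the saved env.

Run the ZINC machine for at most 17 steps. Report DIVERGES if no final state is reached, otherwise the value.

[0] [C=((λx. (x x)) (λx. (x x))) | E=∅ | A=∅ | R=∅]
[1] [C=(λx. (x x)) | E=∅ | A=∅ | R=[app]]
[2] [C=(λx. (x x)) | E=∅ | A=[clo(λx. (x x), ∅)] | R=∅]
[3] [C=(x x) | E={x↦clo(λx. (x x), ∅)} | A=∅ | R=∅]
[4] [C=x | E={x↦clo(λx. (x x), ∅)} | A=∅ | R=[app]]
[5] [C=x | E={x↦clo(λx. (x x), ∅)} | A=[clo(λx. (x x), ∅)] | R=∅]
… configuration repeats with period 3 (steps 3–5 recur indefinitely) …

Answer: DIVERGES (no final state within 17 steps)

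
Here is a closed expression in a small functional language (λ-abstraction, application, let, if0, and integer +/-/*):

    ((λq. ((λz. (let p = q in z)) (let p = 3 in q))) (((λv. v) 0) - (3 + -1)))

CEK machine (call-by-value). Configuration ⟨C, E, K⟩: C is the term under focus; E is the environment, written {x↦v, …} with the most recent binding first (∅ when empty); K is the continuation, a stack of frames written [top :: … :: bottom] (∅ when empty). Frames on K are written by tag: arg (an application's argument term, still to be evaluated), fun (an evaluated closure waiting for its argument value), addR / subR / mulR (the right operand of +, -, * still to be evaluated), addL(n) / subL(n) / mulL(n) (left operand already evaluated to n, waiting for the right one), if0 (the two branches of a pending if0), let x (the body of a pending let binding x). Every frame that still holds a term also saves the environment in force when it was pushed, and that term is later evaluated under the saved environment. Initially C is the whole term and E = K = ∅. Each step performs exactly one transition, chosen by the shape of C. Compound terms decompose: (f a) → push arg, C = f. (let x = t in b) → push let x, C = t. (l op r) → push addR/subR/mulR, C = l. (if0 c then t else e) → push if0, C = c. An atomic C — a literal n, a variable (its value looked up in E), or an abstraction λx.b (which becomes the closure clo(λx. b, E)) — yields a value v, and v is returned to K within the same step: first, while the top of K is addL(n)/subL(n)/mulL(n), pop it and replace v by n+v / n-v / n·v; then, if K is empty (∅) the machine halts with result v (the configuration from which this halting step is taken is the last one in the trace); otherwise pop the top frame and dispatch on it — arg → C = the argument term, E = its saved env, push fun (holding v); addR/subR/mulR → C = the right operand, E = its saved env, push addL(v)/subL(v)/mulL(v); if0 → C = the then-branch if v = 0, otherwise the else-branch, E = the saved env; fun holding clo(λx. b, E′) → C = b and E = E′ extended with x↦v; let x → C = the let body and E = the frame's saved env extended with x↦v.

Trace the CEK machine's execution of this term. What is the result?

Answer: -2

Derivation:
step 0: ⟨C=((λq. ((λz. (let p = q in z)) (let p = 3 in q))) (((λv. v) 0) - (3 + -1))); E=∅; K=∅⟩
step 1: ⟨C=(λq. ((λz. (let p = q in z)) (let p = 3 in q))); E=∅; K=[arg]⟩
step 2: ⟨C=(((λv. v) 0) - (3 + -1)); E=∅; K=[fun]⟩
step 3: ⟨C=((λv. v) 0); E=∅; K=[subR :: fun]⟩
step 4: ⟨C=(λv. v); E=∅; K=[arg :: subR :: fun]⟩
step 5: ⟨C=0; E=∅; K=[fun :: subR :: fun]⟩
step 6: ⟨C=v; E={v↦0}; K=[subR :: fun]⟩
step 7: ⟨C=(3 + -1); E=∅; K=[subL(0) :: fun]⟩
step 8: ⟨C=3; E=∅; K=[addR :: subL(0) :: fun]⟩
step 9: ⟨C=-1; E=∅; K=[addL(3) :: subL(0) :: fun]⟩
step 10: ⟨C=((λz. (let p = q in z)) (let p = 3 in q)); E={q↦-2}; K=∅⟩
step 11: ⟨C=(λz. (let p = q in z)); E={q↦-2}; K=[arg]⟩
step 12: ⟨C=(let p = 3 in q); E={q↦-2}; K=[fun]⟩
step 13: ⟨C=3; E={q↦-2}; K=[let p :: fun]⟩
step 14: ⟨C=q; E={p↦3, q↦-2}; K=[fun]⟩
step 15: ⟨C=(let p = q in z); E={z↦-2, q↦-2}; K=∅⟩
step 16: ⟨C=q; E={z↦-2, q↦-2}; K=[let p]⟩
step 17: ⟨C=z; E={p↦-2, z↦-2, q↦-2}; K=∅⟩
→ final value -2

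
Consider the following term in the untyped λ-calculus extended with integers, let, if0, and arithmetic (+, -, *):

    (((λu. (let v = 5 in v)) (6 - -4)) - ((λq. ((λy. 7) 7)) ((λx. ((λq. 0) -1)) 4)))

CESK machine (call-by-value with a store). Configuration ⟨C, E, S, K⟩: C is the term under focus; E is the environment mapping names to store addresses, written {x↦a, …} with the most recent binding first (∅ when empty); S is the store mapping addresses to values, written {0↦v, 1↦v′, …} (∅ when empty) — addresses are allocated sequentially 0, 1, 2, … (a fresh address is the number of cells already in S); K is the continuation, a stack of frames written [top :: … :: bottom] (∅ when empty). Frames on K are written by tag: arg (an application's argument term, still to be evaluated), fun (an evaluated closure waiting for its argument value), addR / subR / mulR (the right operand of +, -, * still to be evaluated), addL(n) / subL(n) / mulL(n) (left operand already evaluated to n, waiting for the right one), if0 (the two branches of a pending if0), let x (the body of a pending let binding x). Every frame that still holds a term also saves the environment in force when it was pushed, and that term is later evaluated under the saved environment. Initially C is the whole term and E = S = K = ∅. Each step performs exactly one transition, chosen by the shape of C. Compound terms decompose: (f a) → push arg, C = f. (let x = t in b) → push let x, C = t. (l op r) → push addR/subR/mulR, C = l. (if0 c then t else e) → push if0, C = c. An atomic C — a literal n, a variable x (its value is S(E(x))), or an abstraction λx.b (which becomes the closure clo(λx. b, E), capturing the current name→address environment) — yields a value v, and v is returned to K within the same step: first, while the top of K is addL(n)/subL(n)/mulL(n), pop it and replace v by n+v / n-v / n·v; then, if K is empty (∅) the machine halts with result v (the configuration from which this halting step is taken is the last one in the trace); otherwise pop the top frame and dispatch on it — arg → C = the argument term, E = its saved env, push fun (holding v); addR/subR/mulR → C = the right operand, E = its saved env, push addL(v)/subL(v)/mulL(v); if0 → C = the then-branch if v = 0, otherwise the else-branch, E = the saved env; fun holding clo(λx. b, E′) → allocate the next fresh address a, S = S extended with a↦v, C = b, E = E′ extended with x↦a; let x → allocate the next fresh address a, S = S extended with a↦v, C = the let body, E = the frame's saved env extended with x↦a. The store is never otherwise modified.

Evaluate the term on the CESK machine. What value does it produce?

Answer: -2

Execution trace:
0. <C=(((λu. (let v = 5 in v)) (6 - -4)) - ((λq. ((λy. 7) 7)) ((λx. ((λq. 0) -1)) 4))), E=∅, S=∅, K=∅>
1. <C=((λu. (let v = 5 in v)) (6 - -4)), E=∅, S=∅, K=[subR]>
2. <C=(λu. (let v = 5 in v)), E=∅, S=∅, K=[arg :: subR]>
3. <C=(6 - -4), E=∅, S=∅, K=[fun :: subR]>
4. <C=6, E=∅, S=∅, K=[subR :: fun :: subR]>
5. <C=-4, E=∅, S=∅, K=[subL(6) :: fun :: subR]>
6. <C=(let v = 5 in v), E={u↦0}, S={0↦10}, K=[subR]>
7. <C=5, E={u↦0}, S={0↦10}, K=[let v :: subR]>
8. <C=v, E={v↦1, u↦0}, S={0↦10, 1↦5}, K=[subR]>
9. <C=((λq. ((λy. 7) 7)) ((λx. ((λq. 0) -1)) 4)), E=∅, S={0↦10, 1↦5}, K=[subL(5)]>
10. <C=(λq. ((λy. 7) 7)), E=∅, S={0↦10, 1↦5}, K=[arg :: subL(5)]>
11. <C=((λx. ((λq. 0) -1)) 4), E=∅, S={0↦10, 1↦5}, K=[fun :: subL(5)]>
12. <C=(λx. ((λq. 0) -1)), E=∅, S={0↦10, 1↦5}, K=[arg :: fun :: subL(5)]>
13. <C=4, E=∅, S={0↦10, 1↦5}, K=[fun :: fun :: subL(5)]>
14. <C=((λq. 0) -1), E={x↦2}, S={0↦10, 1↦5, 2↦4}, K=[fun :: subL(5)]>
15. <C=(λq. 0), E={x↦2}, S={0↦10, 1↦5, 2↦4}, K=[arg :: fun :: subL(5)]>
16. <C=-1, E={x↦2}, S={0↦10, 1↦5, 2↦4}, K=[fun :: fun :: subL(5)]>
17. <C=0, E={q↦3, x↦2}, S={0↦10, 1↦5, 2↦4, 3↦-1}, K=[fun :: subL(5)]>
18. <C=((λy. 7) 7), E={q↦4}, S={0↦10, 1↦5, 2↦4, 3↦-1, 4↦0}, K=[subL(5)]>
19. <C=(λy. 7), E={q↦4}, S={0↦10, 1↦5, 2↦4, 3↦-1, 4↦0}, K=[arg :: subL(5)]>
20. <C=7, E={q↦4}, S={0↦10, 1↦5, 2↦4, 3↦-1, 4↦0}, K=[fun :: subL(5)]>
21. <C=7, E={y↦5, q↦4}, S={0↦10, 1↦5, 2↦4, 3↦-1, 4↦0, 5↦7}, K=[subL(5)]>
→ final value -2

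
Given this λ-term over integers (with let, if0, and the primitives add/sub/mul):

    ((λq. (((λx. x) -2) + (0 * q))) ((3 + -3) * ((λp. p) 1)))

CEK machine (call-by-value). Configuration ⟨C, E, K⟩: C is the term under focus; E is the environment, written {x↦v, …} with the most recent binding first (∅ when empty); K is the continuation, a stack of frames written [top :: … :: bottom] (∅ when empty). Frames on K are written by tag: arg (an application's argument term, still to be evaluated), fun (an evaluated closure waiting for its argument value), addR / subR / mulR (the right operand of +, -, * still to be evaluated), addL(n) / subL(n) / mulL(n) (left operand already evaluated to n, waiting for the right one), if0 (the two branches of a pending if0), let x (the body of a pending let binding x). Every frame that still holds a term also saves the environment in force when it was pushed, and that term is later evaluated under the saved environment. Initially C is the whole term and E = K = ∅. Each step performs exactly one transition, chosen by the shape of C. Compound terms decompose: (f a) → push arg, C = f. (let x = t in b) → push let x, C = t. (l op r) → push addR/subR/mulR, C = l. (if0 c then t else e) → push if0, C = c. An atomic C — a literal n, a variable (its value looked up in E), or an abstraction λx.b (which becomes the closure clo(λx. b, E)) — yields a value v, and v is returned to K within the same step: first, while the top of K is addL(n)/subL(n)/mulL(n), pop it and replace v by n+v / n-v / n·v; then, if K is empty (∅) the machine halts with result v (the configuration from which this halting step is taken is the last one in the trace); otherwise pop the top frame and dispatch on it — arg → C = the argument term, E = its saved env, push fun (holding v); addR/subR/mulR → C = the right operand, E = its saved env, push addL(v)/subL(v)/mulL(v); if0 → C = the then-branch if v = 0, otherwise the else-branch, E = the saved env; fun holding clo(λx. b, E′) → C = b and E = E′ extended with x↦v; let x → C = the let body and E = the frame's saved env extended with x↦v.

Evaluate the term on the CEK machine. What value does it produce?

t=0: [C=((λq. (((λx. x) -2) + (0 * q))) ((3 + -3) * ((λp. p) 1))) | E=∅ | K=∅]
t=1: [C=(λq. (((λx. x) -2) + (0 * q))) | E=∅ | K=[arg]]
t=2: [C=((3 + -3) * ((λp. p) 1)) | E=∅ | K=[fun]]
t=3: [C=(3 + -3) | E=∅ | K=[mulR :: fun]]
t=4: [C=3 | E=∅ | K=[addR :: mulR :: fun]]
t=5: [C=-3 | E=∅ | K=[addL(3) :: mulR :: fun]]
t=6: [C=((λp. p) 1) | E=∅ | K=[mulL(0) :: fun]]
t=7: [C=(λp. p) | E=∅ | K=[arg :: mulL(0) :: fun]]
t=8: [C=1 | E=∅ | K=[fun :: mulL(0) :: fun]]
t=9: [C=p | E={p↦1} | K=[mulL(0) :: fun]]
t=10: [C=(((λx. x) -2) + (0 * q)) | E={q↦0} | K=∅]
t=11: [C=((λx. x) -2) | E={q↦0} | K=[addR]]
t=12: [C=(λx. x) | E={q↦0} | K=[arg :: addR]]
t=13: [C=-2 | E={q↦0} | K=[fun :: addR]]
t=14: [C=x | E={x↦-2, q↦0} | K=[addR]]
t=15: [C=(0 * q) | E={q↦0} | K=[addL(-2)]]
t=16: [C=0 | E={q↦0} | K=[mulR :: addL(-2)]]
t=17: [C=q | E={q↦0} | K=[mulL(0) :: addL(-2)]]
→ final value -2

Answer: -2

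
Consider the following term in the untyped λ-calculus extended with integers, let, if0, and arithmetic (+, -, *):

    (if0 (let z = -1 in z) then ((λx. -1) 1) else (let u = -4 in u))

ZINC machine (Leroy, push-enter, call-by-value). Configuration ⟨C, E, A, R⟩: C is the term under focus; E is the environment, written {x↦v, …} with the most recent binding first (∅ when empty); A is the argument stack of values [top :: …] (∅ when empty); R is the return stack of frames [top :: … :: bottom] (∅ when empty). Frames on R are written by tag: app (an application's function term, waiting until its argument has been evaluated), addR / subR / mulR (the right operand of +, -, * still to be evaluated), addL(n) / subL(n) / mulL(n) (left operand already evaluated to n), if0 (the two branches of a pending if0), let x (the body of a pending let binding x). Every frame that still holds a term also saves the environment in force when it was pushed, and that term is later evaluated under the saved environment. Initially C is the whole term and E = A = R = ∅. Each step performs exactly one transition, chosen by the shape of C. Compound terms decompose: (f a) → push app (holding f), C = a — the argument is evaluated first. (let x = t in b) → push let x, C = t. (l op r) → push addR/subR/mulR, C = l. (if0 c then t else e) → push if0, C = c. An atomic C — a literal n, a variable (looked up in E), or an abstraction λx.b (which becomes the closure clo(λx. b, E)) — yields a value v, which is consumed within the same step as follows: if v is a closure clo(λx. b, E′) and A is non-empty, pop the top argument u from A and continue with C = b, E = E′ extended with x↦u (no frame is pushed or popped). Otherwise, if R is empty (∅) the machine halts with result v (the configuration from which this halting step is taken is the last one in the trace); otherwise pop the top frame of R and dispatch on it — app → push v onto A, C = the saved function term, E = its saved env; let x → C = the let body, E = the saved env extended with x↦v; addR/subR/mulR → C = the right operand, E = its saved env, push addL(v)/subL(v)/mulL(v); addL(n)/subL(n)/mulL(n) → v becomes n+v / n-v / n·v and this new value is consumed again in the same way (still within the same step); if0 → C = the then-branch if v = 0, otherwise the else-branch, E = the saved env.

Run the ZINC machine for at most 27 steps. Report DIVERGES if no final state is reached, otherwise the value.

0. [C=(if0 (let z = -1 in z) then ((λx. -1) 1) else (let u = -4 in u)) | E=∅ | A=∅ | R=∅]
1. [C=(let z = -1 in z) | E=∅ | A=∅ | R=[if0]]
2. [C=-1 | E=∅ | A=∅ | R=[let z :: if0]]
3. [C=z | E={z↦-1} | A=∅ | R=[if0]]
4. [C=(let u = -4 in u) | E=∅ | A=∅ | R=∅]
5. [C=-4 | E=∅ | A=∅ | R=[let u]]
6. [C=u | E={u↦-4} | A=∅ | R=∅]
→ final value -4

Answer: -4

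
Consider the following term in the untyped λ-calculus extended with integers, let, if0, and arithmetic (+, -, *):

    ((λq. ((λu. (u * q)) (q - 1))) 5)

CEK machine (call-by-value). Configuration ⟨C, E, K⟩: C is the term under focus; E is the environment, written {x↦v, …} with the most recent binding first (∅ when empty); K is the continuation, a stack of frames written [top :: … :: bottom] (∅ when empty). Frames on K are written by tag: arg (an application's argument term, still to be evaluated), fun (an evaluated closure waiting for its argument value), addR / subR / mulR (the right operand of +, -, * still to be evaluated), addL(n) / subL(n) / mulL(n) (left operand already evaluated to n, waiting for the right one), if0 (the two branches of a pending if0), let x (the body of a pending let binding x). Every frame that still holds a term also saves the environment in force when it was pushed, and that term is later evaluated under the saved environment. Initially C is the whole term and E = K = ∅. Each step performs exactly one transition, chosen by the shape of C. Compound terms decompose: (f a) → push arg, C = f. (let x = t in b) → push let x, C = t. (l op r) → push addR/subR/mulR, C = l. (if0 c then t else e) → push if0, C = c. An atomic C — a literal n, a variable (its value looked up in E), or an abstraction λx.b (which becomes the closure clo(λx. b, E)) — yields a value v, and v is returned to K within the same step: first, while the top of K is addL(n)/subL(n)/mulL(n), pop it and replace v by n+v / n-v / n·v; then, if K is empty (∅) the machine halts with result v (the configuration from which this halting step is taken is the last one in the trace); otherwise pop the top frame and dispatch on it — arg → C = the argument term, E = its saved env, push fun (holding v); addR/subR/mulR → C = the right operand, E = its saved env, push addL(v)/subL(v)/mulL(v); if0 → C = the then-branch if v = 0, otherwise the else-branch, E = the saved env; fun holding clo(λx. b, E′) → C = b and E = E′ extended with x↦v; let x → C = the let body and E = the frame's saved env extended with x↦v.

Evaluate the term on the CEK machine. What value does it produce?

Answer: 20

Machine steps:
0. <C=((λq. ((λu. (u * q)) (q - 1))) 5), E=∅, K=∅>
1. <C=(λq. ((λu. (u * q)) (q - 1))), E=∅, K=[arg]>
2. <C=5, E=∅, K=[fun]>
3. <C=((λu. (u * q)) (q - 1)), E={q↦5}, K=∅>
4. <C=(λu. (u * q)), E={q↦5}, K=[arg]>
5. <C=(q - 1), E={q↦5}, K=[fun]>
6. <C=q, E={q↦5}, K=[subR :: fun]>
7. <C=1, E={q↦5}, K=[subL(5) :: fun]>
8. <C=(u * q), E={u↦4, q↦5}, K=∅>
9. <C=u, E={u↦4, q↦5}, K=[mulR]>
10. <C=q, E={u↦4, q↦5}, K=[mulL(4)]>
→ final value 20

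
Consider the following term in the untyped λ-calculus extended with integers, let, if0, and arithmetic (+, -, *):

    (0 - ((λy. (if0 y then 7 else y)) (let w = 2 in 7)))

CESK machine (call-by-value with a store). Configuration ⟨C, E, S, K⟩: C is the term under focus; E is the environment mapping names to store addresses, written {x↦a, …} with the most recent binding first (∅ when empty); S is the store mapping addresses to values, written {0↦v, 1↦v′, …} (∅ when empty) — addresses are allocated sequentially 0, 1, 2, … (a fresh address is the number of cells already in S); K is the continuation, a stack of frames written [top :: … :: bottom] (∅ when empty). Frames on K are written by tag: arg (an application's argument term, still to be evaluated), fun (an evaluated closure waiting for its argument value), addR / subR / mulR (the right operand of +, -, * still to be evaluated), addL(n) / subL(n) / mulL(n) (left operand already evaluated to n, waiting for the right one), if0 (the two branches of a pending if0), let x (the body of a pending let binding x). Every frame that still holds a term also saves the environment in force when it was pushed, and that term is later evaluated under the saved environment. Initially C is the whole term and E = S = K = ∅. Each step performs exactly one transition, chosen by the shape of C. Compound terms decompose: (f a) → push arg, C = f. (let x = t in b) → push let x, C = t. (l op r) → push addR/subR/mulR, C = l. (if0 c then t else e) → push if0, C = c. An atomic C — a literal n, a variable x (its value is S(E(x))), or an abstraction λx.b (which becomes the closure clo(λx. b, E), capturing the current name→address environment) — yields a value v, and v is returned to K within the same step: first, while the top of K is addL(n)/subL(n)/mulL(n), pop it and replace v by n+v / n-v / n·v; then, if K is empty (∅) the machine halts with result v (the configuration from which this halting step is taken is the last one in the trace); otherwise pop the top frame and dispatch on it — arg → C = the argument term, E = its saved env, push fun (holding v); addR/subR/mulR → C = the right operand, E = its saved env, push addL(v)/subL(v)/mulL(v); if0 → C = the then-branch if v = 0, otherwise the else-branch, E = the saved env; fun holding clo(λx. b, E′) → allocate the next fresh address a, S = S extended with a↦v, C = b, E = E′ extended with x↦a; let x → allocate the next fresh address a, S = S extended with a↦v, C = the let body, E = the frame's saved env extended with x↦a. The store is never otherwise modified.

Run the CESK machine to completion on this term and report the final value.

Answer: -7

Execution trace:
t=0: <C=(0 - ((λy. (if0 y then 7 else y)) (let w = 2 in 7))), E=∅, S=∅, K=∅>
t=1: <C=0, E=∅, S=∅, K=[subR]>
t=2: <C=((λy. (if0 y then 7 else y)) (let w = 2 in 7)), E=∅, S=∅, K=[subL(0)]>
t=3: <C=(λy. (if0 y then 7 else y)), E=∅, S=∅, K=[arg :: subL(0)]>
t=4: <C=(let w = 2 in 7), E=∅, S=∅, K=[fun :: subL(0)]>
t=5: <C=2, E=∅, S=∅, K=[let w :: fun :: subL(0)]>
t=6: <C=7, E={w↦0}, S={0↦2}, K=[fun :: subL(0)]>
t=7: <C=(if0 y then 7 else y), E={y↦1}, S={0↦2, 1↦7}, K=[subL(0)]>
t=8: <C=y, E={y↦1}, S={0↦2, 1↦7}, K=[if0 :: subL(0)]>
t=9: <C=y, E={y↦1}, S={0↦2, 1↦7}, K=[subL(0)]>
→ final value -7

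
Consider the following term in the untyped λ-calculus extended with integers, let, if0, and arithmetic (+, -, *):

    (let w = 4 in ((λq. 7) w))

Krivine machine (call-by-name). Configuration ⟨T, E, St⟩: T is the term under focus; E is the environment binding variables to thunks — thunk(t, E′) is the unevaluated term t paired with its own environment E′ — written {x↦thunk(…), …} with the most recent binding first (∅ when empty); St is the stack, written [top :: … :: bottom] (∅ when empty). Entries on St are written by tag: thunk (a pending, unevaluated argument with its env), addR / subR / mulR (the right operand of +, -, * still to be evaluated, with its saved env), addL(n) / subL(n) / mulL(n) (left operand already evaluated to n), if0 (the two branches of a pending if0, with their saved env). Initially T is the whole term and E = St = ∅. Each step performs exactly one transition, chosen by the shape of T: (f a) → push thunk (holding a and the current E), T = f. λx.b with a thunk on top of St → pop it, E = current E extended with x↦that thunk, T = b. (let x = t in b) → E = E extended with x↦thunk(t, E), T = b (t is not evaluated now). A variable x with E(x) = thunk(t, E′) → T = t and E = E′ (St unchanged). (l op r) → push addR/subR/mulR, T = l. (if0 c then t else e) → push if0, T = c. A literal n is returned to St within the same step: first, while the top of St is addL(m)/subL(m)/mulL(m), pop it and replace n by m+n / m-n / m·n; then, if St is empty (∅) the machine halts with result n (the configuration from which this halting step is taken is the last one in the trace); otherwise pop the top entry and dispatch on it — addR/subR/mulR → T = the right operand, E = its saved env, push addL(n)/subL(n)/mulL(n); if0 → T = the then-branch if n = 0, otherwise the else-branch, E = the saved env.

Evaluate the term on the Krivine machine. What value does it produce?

Answer: 7

Derivation:
step 0: <T=(let w = 4 in ((λq. 7) w)), E=∅, St=∅>
step 1: <T=((λq. 7) w), E={w↦thunk(4, ∅)}, St=∅>
step 2: <T=(λq. 7), E={w↦thunk(4, ∅)}, St=[thunk]>
step 3: <T=7, E={q↦thunk(w, {w↦thunk(4, ∅)}), w↦thunk(4, ∅)}, St=∅>
→ final value 7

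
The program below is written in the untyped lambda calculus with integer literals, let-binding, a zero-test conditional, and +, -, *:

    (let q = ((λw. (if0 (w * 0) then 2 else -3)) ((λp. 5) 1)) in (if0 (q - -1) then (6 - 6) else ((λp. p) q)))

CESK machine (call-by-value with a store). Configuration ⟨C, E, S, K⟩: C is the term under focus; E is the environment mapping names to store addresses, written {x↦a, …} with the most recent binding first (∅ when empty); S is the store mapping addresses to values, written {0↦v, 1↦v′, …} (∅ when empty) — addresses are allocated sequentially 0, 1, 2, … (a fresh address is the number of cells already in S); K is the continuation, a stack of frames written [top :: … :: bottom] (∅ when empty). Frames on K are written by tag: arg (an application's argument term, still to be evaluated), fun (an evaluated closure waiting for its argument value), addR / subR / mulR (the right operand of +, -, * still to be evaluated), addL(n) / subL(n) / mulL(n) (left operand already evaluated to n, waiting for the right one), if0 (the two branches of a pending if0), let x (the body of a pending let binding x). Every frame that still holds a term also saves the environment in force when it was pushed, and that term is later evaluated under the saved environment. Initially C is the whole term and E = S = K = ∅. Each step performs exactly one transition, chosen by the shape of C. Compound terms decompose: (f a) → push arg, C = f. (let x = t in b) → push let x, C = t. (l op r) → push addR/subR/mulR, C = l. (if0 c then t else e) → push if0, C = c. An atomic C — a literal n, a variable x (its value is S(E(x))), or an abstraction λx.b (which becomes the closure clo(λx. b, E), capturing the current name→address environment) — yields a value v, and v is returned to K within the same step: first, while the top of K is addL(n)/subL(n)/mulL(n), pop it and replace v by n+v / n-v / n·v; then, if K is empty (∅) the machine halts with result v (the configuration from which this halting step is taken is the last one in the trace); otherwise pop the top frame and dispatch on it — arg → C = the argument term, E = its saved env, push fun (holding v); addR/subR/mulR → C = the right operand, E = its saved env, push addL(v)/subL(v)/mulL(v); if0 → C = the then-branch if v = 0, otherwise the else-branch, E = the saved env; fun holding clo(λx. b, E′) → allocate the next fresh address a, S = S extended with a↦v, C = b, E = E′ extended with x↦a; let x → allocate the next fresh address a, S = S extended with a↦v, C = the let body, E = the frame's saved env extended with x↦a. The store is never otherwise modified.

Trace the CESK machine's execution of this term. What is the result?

Answer: 2

Machine steps:
[0] [C=(let q = ((λw. (if0 (w * 0) then 2 else -3)) ((λp. 5) 1)) in (if0 (q - -1) then (6 - 6) else ((λp. p) q))) | E=∅ | S=∅ | K=∅]
[1] [C=((λw. (if0 (w * 0) then 2 else -3)) ((λp. 5) 1)) | E=∅ | S=∅ | K=[let q]]
[2] [C=(λw. (if0 (w * 0) then 2 else -3)) | E=∅ | S=∅ | K=[arg :: let q]]
[3] [C=((λp. 5) 1) | E=∅ | S=∅ | K=[fun :: let q]]
[4] [C=(λp. 5) | E=∅ | S=∅ | K=[arg :: fun :: let q]]
[5] [C=1 | E=∅ | S=∅ | K=[fun :: fun :: let q]]
[6] [C=5 | E={p↦0} | S={0↦1} | K=[fun :: let q]]
[7] [C=(if0 (w * 0) then 2 else -3) | E={w↦1} | S={0↦1, 1↦5} | K=[let q]]
[8] [C=(w * 0) | E={w↦1} | S={0↦1, 1↦5} | K=[if0 :: let q]]
[9] [C=w | E={w↦1} | S={0↦1, 1↦5} | K=[mulR :: if0 :: let q]]
[10] [C=0 | E={w↦1} | S={0↦1, 1↦5} | K=[mulL(5) :: if0 :: let q]]
[11] [C=2 | E={w↦1} | S={0↦1, 1↦5} | K=[let q]]
[12] [C=(if0 (q - -1) then (6 - 6) else ((λp. p) q)) | E={q↦2} | S={0↦1, 1↦5, 2↦2} | K=∅]
[13] [C=(q - -1) | E={q↦2} | S={0↦1, 1↦5, 2↦2} | K=[if0]]
[14] [C=q | E={q↦2} | S={0↦1, 1↦5, 2↦2} | K=[subR :: if0]]
[15] [C=-1 | E={q↦2} | S={0↦1, 1↦5, 2↦2} | K=[subL(2) :: if0]]
[16] [C=((λp. p) q) | E={q↦2} | S={0↦1, 1↦5, 2↦2} | K=∅]
[17] [C=(λp. p) | E={q↦2} | S={0↦1, 1↦5, 2↦2} | K=[arg]]
[18] [C=q | E={q↦2} | S={0↦1, 1↦5, 2↦2} | K=[fun]]
[19] [C=p | E={p↦3, q↦2} | S={0↦1, 1↦5, 2↦2, 3↦2} | K=∅]
→ final value 2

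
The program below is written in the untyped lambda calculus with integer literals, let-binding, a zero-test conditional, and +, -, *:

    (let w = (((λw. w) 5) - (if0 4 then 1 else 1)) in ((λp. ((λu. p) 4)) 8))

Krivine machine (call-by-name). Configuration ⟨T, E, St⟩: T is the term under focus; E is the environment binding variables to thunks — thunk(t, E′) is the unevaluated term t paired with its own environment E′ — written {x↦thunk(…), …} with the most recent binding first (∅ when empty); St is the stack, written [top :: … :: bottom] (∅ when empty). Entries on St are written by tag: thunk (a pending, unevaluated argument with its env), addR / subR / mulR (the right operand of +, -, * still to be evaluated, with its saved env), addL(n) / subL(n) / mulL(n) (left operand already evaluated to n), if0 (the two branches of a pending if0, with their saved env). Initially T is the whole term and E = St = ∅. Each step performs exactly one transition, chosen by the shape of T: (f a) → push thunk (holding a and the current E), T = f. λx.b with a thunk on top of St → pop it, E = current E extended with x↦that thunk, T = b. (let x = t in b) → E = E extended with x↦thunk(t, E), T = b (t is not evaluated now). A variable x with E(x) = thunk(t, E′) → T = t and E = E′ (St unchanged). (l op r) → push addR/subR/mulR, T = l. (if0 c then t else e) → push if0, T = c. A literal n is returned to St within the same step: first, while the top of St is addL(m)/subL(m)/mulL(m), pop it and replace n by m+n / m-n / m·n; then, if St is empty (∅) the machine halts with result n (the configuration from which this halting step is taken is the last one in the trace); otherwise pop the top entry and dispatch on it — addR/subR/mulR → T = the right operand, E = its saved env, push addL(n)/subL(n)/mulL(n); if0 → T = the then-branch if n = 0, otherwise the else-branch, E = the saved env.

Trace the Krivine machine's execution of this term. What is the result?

[0] <T=(let w = (((λw. w) 5) - (if0 4 then 1 else 1)) in ((λp. ((λu. p) 4)) 8)), E=∅, St=∅>
[1] <T=((λp. ((λu. p) 4)) 8), E={w↦thunk((((λw. w) 5) - (if0 4 then 1 else 1)), ∅)}, St=∅>
[2] <T=(λp. ((λu. p) 4)), E={w↦thunk((((λw. w) 5) - (if0 4 then 1 else 1)), ∅)}, St=[thunk]>
[3] <T=((λu. p) 4), E={p↦thunk(8, {w↦thunk((((λw. w) 5) - (if0 4 then 1 else 1)), ∅)}), w↦thunk((((λw. w) 5) - (if0 4 then 1 else 1)), ∅)}, St=∅>
[4] <T=(λu. p), E={p↦thunk(8, {w↦thunk((((λw. w) 5) - (if0 4 then 1 else 1)), ∅)}), w↦thunk((((λw. w) 5) - (if0 4 then 1 else 1)), ∅)}, St=[thunk]>
[5] <T=p, E={u↦thunk(4, {p↦thunk(8, {w↦thunk((((λw. w) 5) - (if0 4 then 1 else 1)), ∅)}), w↦thunk((((λw. w) 5) - (if0 4 then 1 else 1)), ∅)}), p↦thunk(8, {w↦thunk((((λw. w) 5) - (if0 4 then 1 else 1)), ∅)}), w↦thunk((((λw. w) 5) - (if0 4 then 1 else 1)), ∅)}, St=∅>
[6] <T=8, E={w↦thunk((((λw. w) 5) - (if0 4 then 1 else 1)), ∅)}, St=∅>
→ final value 8

Answer: 8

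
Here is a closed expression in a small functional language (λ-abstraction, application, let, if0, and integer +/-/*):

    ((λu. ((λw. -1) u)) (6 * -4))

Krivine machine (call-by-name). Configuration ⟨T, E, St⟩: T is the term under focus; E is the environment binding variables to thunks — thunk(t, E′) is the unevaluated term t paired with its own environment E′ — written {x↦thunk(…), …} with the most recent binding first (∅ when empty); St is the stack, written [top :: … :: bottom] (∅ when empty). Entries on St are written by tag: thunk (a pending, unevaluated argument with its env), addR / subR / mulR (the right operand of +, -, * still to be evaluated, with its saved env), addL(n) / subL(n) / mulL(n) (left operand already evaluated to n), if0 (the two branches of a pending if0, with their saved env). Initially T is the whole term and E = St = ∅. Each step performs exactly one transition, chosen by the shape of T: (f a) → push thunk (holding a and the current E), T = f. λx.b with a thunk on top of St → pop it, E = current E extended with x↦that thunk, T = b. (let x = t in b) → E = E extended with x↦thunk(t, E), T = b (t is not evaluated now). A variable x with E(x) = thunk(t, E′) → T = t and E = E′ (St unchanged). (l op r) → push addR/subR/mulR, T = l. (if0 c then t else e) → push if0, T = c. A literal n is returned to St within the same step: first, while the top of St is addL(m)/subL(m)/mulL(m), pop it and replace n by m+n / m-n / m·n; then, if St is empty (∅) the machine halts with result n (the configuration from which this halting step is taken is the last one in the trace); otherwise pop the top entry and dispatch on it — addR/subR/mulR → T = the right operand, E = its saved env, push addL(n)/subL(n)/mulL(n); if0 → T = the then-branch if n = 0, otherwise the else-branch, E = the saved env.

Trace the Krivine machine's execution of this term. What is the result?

Answer: -1

Derivation:
[0] ⟨T=((λu. ((λw. -1) u)) (6 * -4)); E=∅; St=∅⟩
[1] ⟨T=(λu. ((λw. -1) u)); E=∅; St=[thunk]⟩
[2] ⟨T=((λw. -1) u); E={u↦thunk((6 * -4), ∅)}; St=∅⟩
[3] ⟨T=(λw. -1); E={u↦thunk((6 * -4), ∅)}; St=[thunk]⟩
[4] ⟨T=-1; E={w↦thunk(u, {u↦thunk((6 * -4), ∅)}), u↦thunk((6 * -4), ∅)}; St=∅⟩
→ final value -1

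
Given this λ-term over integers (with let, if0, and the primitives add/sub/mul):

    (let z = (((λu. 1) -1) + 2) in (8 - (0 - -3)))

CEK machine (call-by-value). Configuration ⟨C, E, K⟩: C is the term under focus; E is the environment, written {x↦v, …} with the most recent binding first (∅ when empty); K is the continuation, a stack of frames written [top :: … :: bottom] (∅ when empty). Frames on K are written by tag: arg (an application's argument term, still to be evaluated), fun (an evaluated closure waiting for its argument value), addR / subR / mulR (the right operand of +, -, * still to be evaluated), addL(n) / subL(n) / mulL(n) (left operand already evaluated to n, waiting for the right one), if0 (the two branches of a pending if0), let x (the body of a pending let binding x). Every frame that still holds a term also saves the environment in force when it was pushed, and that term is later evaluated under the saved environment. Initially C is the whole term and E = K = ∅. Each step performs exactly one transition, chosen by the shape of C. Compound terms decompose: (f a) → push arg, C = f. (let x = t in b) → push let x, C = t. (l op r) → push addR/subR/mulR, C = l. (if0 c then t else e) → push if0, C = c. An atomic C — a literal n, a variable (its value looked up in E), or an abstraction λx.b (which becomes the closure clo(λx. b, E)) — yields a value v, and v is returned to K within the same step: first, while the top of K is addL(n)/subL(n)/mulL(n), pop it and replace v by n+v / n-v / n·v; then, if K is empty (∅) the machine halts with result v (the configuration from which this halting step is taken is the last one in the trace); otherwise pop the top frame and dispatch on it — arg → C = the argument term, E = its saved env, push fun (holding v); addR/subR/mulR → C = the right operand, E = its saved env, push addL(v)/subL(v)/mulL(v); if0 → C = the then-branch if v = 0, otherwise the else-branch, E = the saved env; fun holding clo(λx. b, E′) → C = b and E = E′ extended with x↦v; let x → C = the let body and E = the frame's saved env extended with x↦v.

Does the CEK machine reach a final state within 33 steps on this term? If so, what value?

t=0: <C=(let z = (((λu. 1) -1) + 2) in (8 - (0 - -3))), E=∅, K=∅>
t=1: <C=(((λu. 1) -1) + 2), E=∅, K=[let z]>
t=2: <C=((λu. 1) -1), E=∅, K=[addR :: let z]>
t=3: <C=(λu. 1), E=∅, K=[arg :: addR :: let z]>
t=4: <C=-1, E=∅, K=[fun :: addR :: let z]>
t=5: <C=1, E={u↦-1}, K=[addR :: let z]>
t=6: <C=2, E=∅, K=[addL(1) :: let z]>
t=7: <C=(8 - (0 - -3)), E={z↦3}, K=∅>
t=8: <C=8, E={z↦3}, K=[subR]>
t=9: <C=(0 - -3), E={z↦3}, K=[subL(8)]>
t=10: <C=0, E={z↦3}, K=[subR :: subL(8)]>
t=11: <C=-3, E={z↦3}, K=[subL(0) :: subL(8)]>
→ final value 5

Answer: 5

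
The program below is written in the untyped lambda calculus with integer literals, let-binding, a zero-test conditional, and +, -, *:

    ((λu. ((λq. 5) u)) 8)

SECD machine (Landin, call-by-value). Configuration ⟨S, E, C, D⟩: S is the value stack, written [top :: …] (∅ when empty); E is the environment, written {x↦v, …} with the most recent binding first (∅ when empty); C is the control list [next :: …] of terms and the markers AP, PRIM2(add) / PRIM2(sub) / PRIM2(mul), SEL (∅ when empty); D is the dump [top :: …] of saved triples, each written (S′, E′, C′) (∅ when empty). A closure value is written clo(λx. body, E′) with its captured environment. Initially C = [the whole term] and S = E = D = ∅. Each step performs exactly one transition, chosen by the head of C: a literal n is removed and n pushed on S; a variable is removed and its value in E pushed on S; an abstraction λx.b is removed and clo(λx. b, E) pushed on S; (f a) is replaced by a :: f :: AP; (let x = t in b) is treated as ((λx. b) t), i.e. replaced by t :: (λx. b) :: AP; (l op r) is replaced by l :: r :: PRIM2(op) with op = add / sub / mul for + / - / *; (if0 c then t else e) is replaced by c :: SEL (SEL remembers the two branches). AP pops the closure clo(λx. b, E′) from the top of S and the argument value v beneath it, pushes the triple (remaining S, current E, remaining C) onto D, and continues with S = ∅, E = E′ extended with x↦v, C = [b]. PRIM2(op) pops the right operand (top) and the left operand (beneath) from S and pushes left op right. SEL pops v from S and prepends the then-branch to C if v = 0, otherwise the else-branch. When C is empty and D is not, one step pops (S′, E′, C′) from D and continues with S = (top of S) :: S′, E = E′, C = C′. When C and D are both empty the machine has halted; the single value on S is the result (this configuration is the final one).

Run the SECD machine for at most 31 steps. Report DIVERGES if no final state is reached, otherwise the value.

Answer: 5

Execution trace:
step 0: [S=∅ | E=∅ | C=[((λu. ((λq. 5) u)) 8)] | D=∅]
step 1: [S=∅ | E=∅ | C=[8 :: (λu. ((λq. 5) u)) :: AP] | D=∅]
step 2: [S=[8] | E=∅ | C=[(λu. ((λq. 5) u)) :: AP] | D=∅]
step 3: [S=[clo(λu. ((λq. 5) u), ∅) :: 8] | E=∅ | C=[AP] | D=∅]
step 4: [S=∅ | E={u↦8} | C=[((λq. 5) u)] | D=[(∅, ∅, ∅)]]
step 5: [S=∅ | E={u↦8} | C=[u :: (λq. 5) :: AP] | D=[(∅, ∅, ∅)]]
step 6: [S=[8] | E={u↦8} | C=[(λq. 5) :: AP] | D=[(∅, ∅, ∅)]]
step 7: [S=[clo(λq. 5, {u↦8}) :: 8] | E={u↦8} | C=[AP] | D=[(∅, ∅, ∅)]]
step 8: [S=∅ | E={q↦8, u↦8} | C=[5] | D=[(∅, {u↦8}, ∅) :: (∅, ∅, ∅)]]
step 9: [S=[5] | E={q↦8, u↦8} | C=∅ | D=[(∅, {u↦8}, ∅) :: (∅, ∅, ∅)]]
step 10: [S=[5] | E={u↦8} | C=∅ | D=[(∅, ∅, ∅)]]
step 11: [S=[5] | E=∅ | C=∅ | D=∅]
→ final value 5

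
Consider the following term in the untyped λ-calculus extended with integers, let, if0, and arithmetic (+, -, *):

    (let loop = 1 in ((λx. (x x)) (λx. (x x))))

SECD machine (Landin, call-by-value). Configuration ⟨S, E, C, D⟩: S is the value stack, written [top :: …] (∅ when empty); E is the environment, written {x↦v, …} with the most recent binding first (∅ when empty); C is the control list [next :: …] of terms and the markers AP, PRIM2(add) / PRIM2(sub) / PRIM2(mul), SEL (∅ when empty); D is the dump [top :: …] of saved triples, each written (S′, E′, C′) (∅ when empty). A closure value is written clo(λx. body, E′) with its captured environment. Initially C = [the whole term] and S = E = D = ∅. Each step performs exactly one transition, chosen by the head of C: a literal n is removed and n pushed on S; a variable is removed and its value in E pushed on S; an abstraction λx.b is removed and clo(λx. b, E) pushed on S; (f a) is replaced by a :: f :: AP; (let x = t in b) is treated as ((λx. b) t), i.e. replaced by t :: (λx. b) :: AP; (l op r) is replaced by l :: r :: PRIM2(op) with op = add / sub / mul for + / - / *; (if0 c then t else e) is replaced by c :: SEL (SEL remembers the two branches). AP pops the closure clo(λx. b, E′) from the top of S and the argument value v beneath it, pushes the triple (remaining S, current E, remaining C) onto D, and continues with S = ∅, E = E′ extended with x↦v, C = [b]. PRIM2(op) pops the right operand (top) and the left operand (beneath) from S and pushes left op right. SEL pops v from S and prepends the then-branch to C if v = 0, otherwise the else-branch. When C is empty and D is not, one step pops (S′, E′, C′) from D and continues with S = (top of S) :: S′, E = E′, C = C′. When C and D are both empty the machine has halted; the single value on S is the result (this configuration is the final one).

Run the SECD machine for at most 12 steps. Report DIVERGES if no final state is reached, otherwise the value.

step 0: ⟨S=∅; E=∅; C=[(let loop = 1 in ((λx. (x x)) (λx. (x x))))]; D=∅⟩
step 1: ⟨S=∅; E=∅; C=[1 :: (λloop. ((λx. (x x)) (λx. (x x)))) :: AP]; D=∅⟩
step 2: ⟨S=[1]; E=∅; C=[(λloop. ((λx. (x x)) (λx. (x x)))) :: AP]; D=∅⟩
step 3: ⟨S=[clo(λloop. ((λx. (x x)) (λx. (x x))), ∅) :: 1]; E=∅; C=[AP]; D=∅⟩
step 4: ⟨S=∅; E={loop↦1}; C=[((λx. (x x)) (λx. (x x)))]; D=[(∅, ∅, ∅)]⟩
step 5: ⟨S=∅; E={loop↦1}; C=[(λx. (x x)) :: (λx. (x x)) :: AP]; D=[(∅, ∅, ∅)]⟩
step 6: ⟨S=[clo(λx. (x x), {loop↦1})]; E={loop↦1}; C=[(λx. (x x)) :: AP]; D=[(∅, ∅, ∅)]⟩
step 7: ⟨S=[clo(λx. (x x), {loop↦1}) :: clo(λx. (x x), {loop↦1})]; E={loop↦1}; C=[AP]; D=[(∅, ∅, ∅)]⟩
step 8: ⟨S=∅; E={x↦clo(λx. (x x), {loop↦1}), loop↦1}; C=[(x x)]; D=[(∅, {loop↦1}, ∅) :: (∅, ∅, ∅)]⟩
step 9: ⟨S=∅; E={x↦clo(λx. (x x), {loop↦1}), loop↦1}; C=[x :: x :: AP]; D=[(∅, {loop↦1}, ∅) :: (∅, ∅, ∅)]⟩
step 10: ⟨S=[clo(λx. (x x), {loop↦1})]; E={x↦clo(λx. (x x), {loop↦1}), loop↦1}; C=[x :: AP]; D=[(∅, {loop↦1}, ∅) :: (∅, ∅, ∅)]⟩
step 11: ⟨S=[clo(λx. (x x), {loop↦1}) :: clo(λx. (x x), {loop↦1})]; E={x↦clo(λx. (x x), {loop↦1}), loop↦1}; C=[AP]; D=[(∅, {loop↦1}, ∅) :: (∅, ∅, ∅)]⟩
step 12: ⟨S=∅; E={x↦clo(λx. (x x), {loop↦1}), loop↦1}; C=[(x x)]; D=[(∅, {x↦clo(λx. (x x), {loop↦1}), loop↦1}, ∅) :: (∅, {loop↦1}, ∅) :: (∅, ∅, ∅)]⟩
→ 12 transitions taken and the configuration is still not final: no result within 12 steps

Answer: DIVERGES (no final state within 12 steps)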